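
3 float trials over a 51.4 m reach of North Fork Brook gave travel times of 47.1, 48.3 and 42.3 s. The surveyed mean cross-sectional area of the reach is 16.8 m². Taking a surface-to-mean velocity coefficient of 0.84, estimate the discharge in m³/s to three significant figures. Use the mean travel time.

15.8 m³/s

t̄ = (47.1 + 48.3 + 42.3) / 3 = 45.9 s
v_surface = L / t̄ = 51.4 / 45.9 = 1.120 m/s
v_mean = 0.84 × 1.120 = 0.9407 m/s
Q = A × v_mean = 16.8 × 0.9407 = 15.80 m³/s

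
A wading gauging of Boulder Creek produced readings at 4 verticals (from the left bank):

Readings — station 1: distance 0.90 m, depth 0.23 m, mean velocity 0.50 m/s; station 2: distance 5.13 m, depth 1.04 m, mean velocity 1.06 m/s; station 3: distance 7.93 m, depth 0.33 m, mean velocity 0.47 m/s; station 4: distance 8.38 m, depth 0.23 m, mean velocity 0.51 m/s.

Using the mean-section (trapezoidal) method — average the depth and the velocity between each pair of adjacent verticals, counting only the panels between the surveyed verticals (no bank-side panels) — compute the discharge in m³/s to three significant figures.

3.62 m³/s

Panel 1-2: Δb = 4.23 m, d̄ = (0.23+1.04)/2 = 0.635, v̄ = (0.50+1.06)/2 = 0.78 → q = 4.23×0.635×0.78 = 2.095 m³/s
Panel 2-3: Δb = 2.8 m, d̄ = (1.04+0.33)/2 = 0.685, v̄ = (1.06+0.47)/2 = 0.765 → q = 2.8×0.685×0.765 = 1.467 m³/s
Panel 3-4: Δb = 0.45 m, d̄ = (0.33+0.23)/2 = 0.28, v̄ = (0.47+0.51)/2 = 0.49 → q = 0.45×0.28×0.49 = 0.06174 m³/s
Q = Σ q = 3.624 m³/s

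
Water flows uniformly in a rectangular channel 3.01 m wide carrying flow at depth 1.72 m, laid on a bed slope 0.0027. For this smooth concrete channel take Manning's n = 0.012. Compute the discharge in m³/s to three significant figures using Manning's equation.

A = b·y = 3.01 × 1.72 = 5.177 m²
P = b + 2y = 3.01 + 2×1.72 = 6.450 m
R = A/P = 5.177/6.450 = 0.8027 m
Q = (1/n)·A·R^(2/3)·S^(1/2) = (1/0.012) × 5.177 × 0.8027^(2/3) × 0.0027^(1/2) = 19.36 m³/s

19.4 m³/s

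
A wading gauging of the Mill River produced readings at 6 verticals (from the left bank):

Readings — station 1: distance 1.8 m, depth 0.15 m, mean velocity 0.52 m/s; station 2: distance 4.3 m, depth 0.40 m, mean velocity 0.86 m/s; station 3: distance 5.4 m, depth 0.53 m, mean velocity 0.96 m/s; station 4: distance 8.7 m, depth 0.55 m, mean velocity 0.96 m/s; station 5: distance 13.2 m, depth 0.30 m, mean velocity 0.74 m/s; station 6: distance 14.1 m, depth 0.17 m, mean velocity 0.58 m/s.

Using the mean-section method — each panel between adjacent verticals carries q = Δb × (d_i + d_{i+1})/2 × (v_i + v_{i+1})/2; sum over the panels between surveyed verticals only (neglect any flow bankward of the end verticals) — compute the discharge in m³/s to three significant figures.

Panel 1-2: Δb = 2.5 m, d̄ = (0.15+0.40)/2 = 0.275, v̄ = (0.52+0.86)/2 = 0.69 → q = 2.5×0.275×0.69 = 0.4744 m³/s
Panel 2-3: Δb = 1.1 m, d̄ = (0.40+0.53)/2 = 0.465, v̄ = (0.86+0.96)/2 = 0.91 → q = 1.1×0.465×0.91 = 0.4655 m³/s
Panel 3-4: Δb = 3.3 m, d̄ = (0.53+0.55)/2 = 0.54, v̄ = (0.96+0.96)/2 = 0.96 → q = 3.3×0.54×0.96 = 1.711 m³/s
Panel 4-5: Δb = 4.5 m, d̄ = (0.55+0.30)/2 = 0.425, v̄ = (0.96+0.74)/2 = 0.85 → q = 4.5×0.425×0.85 = 1.626 m³/s
Panel 5-6: Δb = 0.9 m, d̄ = (0.30+0.17)/2 = 0.235, v̄ = (0.74+0.58)/2 = 0.66 → q = 0.9×0.235×0.66 = 0.1396 m³/s
Q = Σ q = 4.416 m³/s

4.42 m³/s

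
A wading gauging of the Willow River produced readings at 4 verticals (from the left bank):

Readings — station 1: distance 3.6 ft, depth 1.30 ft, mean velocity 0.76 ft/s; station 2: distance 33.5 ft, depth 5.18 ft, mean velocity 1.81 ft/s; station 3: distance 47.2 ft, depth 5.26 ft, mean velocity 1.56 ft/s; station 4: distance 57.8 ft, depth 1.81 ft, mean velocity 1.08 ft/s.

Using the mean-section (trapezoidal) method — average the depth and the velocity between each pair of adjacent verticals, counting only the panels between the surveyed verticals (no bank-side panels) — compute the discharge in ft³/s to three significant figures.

294 ft³/s

Panel 1-2: Δb = 29.9 ft, d̄ = (1.30+5.18)/2 = 3.24, v̄ = (0.76+1.81)/2 = 1.285 → q = 29.9×3.24×1.285 = 124.5 ft³/s
Panel 2-3: Δb = 13.7 ft, d̄ = (5.18+5.26)/2 = 5.22, v̄ = (1.81+1.56)/2 = 1.685 → q = 13.7×5.22×1.685 = 120.5 ft³/s
Panel 3-4: Δb = 10.6 ft, d̄ = (5.26+1.81)/2 = 3.535, v̄ = (1.56+1.08)/2 = 1.32 → q = 10.6×3.535×1.32 = 49.46 ft³/s
Q = Σ q = 294.4 ft³/s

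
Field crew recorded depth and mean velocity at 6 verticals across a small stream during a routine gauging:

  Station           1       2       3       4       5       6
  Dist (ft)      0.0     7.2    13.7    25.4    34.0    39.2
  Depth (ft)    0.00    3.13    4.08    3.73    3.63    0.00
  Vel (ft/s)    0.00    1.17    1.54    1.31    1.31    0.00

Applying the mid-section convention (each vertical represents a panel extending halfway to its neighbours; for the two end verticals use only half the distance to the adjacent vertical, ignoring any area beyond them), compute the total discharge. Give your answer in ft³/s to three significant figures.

w_2 = (13.7 − 0.0)/2 = 6.85 ft; q_2 = 1.17 × 3.13 × 6.85 = 25.09 ft³/s
w_3 = (25.4 − 7.2)/2 = 9.1 ft; q_3 = 1.54 × 4.08 × 9.1 = 57.18 ft³/s
w_4 = (34.0 − 13.7)/2 = 10.15 ft; q_4 = 1.31 × 3.73 × 10.15 = 49.60 ft³/s
w_5 = (39.2 − 25.4)/2 = 6.9 ft; q_5 = 1.31 × 3.63 × 6.9 = 32.81 ft³/s
Stations 1, 6 contribute zero (depth or velocity is 0).
Q = Σ qᵢ = 164.7 ft³/s

165 ft³/s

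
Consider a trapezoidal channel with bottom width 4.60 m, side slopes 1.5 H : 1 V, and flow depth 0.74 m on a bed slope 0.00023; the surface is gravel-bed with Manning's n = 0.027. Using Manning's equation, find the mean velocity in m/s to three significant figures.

0.391 m/s

A = (b + z·y)·y = (4.60 + 1.5×0.74)×0.74 = 4.225 m²
P = b + 2y√(1+z²) = 4.60 + 2×0.74×√(1+1.5²) = 7.268 m
R = A/P = 4.225/7.268 = 0.5814 m
Q = (1/n)·A·R^(2/3)·S^(1/2) = (1/0.027) × 4.225 × 0.5814^(2/3) × 0.00023^(1/2) = 1.653 m³/s
V = Q/A = 1.653/4.225 = 0.3913 m/s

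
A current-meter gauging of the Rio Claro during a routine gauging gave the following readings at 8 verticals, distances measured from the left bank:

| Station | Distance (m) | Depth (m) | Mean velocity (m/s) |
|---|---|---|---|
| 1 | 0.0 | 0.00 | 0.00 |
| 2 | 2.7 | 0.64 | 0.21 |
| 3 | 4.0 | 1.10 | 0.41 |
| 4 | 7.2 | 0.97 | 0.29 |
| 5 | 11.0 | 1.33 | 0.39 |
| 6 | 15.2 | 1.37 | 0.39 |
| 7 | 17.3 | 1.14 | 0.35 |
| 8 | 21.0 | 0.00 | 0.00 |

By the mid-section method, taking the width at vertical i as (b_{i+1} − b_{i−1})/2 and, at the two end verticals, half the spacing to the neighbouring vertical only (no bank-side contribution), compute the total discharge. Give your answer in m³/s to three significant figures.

7.18 m³/s

w_2 = (4.0 − 0.0)/2 = 2 m; q_2 = 0.21 × 0.64 × 2 = 0.2688 m³/s
w_3 = (7.2 − 2.7)/2 = 2.25 m; q_3 = 0.41 × 1.10 × 2.25 = 1.015 m³/s
w_4 = (11.0 − 4.0)/2 = 3.5 m; q_4 = 0.29 × 0.97 × 3.5 = 0.9846 m³/s
w_5 = (15.2 − 7.2)/2 = 4 m; q_5 = 0.39 × 1.33 × 4 = 2.075 m³/s
w_6 = (17.3 − 11.0)/2 = 3.15 m; q_6 = 0.39 × 1.37 × 3.15 = 1.683 m³/s
w_7 = (21.0 − 15.2)/2 = 2.9 m; q_7 = 0.35 × 1.14 × 2.9 = 1.157 m³/s
Stations 1, 8 contribute zero (depth or velocity is 0).
Q = Σ qᵢ = 7.183 m³/s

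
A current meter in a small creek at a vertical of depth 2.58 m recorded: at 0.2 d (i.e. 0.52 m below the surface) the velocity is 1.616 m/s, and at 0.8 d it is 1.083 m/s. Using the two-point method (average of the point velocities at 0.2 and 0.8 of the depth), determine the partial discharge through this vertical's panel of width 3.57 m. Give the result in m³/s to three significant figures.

12.4 m³/s

v̄ = (1.616 + 1.083) / 2 = 1.350 m/s
q = v̄ × d × w = 1.350 × 2.58 × 3.57 = 12.43 m³/s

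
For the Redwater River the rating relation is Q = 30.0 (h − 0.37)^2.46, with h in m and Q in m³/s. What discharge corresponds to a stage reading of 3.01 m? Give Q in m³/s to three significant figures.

327 m³/s

Q = 30.0 × (3.01 − 0.37)^2.46 = 30.0 × 2.64^2.46 = 326.8 m³/s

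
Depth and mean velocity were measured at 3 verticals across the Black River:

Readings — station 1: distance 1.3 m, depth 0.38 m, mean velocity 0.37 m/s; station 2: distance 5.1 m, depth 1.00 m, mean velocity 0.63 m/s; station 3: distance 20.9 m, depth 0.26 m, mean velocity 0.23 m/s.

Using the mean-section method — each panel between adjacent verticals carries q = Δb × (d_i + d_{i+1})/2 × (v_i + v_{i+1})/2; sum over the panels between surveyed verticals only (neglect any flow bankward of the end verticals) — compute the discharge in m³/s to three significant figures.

5.59 m³/s

Panel 1-2: Δb = 3.8 m, d̄ = (0.38+1.00)/2 = 0.69, v̄ = (0.37+0.63)/2 = 0.5 → q = 3.8×0.69×0.5 = 1.311 m³/s
Panel 2-3: Δb = 15.8 m, d̄ = (1.00+0.26)/2 = 0.63, v̄ = (0.63+0.23)/2 = 0.43 → q = 15.8×0.63×0.43 = 4.280 m³/s
Q = Σ q = 5.591 m³/s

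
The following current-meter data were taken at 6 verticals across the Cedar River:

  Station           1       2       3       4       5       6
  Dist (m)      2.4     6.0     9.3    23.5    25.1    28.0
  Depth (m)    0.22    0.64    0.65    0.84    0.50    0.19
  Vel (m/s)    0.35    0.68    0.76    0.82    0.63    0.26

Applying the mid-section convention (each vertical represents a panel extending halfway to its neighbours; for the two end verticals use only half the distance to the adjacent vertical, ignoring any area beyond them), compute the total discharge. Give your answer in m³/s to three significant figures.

w_1 = (6.0 − 2.4)/2 = 1.8 m; q_1 = 0.35 × 0.22 × 1.8 = 0.1386 m³/s
w_2 = (9.3 − 2.4)/2 = 3.45 m; q_2 = 0.68 × 0.64 × 3.45 = 1.501 m³/s
w_3 = (23.5 − 6.0)/2 = 8.75 m; q_3 = 0.76 × 0.65 × 8.75 = 4.323 m³/s
w_4 = (25.1 − 9.3)/2 = 7.9 m; q_4 = 0.82 × 0.84 × 7.9 = 5.442 m³/s
w_5 = (28.0 − 23.5)/2 = 2.25 m; q_5 = 0.63 × 0.50 × 2.25 = 0.7088 m³/s
w_6 = (28.0 − 25.1)/2 = 1.45 m; q_6 = 0.26 × 0.19 × 1.45 = 0.07163 m³/s
Q = Σ qᵢ = 12.18 m³/s

12.2 m³/s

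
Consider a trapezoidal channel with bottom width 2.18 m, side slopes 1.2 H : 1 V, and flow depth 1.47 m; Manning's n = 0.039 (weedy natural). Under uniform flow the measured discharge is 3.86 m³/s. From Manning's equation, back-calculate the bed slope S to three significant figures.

0.000829

A = (b + z·y)·y = (2.18 + 1.2×1.47)×1.47 = 5.798 m²
P = b + 2y√(1+z²) = 2.18 + 2×1.47×√(1+1.2²) = 6.772 m
R = A/P = 5.798/6.772 = 0.8561 m
S = (Q·n / (1·A·R^(2/3)))² = (3.86×0.039 / (1×5.798×0.9016))² = 0.0008294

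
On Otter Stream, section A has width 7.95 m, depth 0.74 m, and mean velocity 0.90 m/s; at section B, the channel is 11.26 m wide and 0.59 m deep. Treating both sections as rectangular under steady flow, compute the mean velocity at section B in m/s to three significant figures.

Q = A₁V₁ = (7.95×0.74) × 0.90 = 5.295 m³/s
A₂ = 11.26 × 0.59 = 6.643 m²
V₂ = Q/A₂ = 5.295/6.643 = 0.7970 m/s

0.797 m/s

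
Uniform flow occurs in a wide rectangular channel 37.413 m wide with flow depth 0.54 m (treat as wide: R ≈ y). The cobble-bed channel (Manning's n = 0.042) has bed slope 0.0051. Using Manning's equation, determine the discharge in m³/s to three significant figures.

A = b·y = 37.413 × 0.54 = 20.20 m²
Wide channel: R ≈ y = 0.54 m
Q = (1/n)·A·R^(2/3)·S^(1/2) = (1/0.042) × 20.20 × 0.5400^(2/3) × 0.0051^(1/2) = 22.78 m³/s

22.8 m³/s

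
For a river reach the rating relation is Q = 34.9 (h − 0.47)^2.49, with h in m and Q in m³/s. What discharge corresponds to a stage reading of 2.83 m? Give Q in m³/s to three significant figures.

296 m³/s

Q = 34.9 × (2.83 − 0.47)^2.49 = 34.9 × 2.36^2.49 = 296.1 m³/s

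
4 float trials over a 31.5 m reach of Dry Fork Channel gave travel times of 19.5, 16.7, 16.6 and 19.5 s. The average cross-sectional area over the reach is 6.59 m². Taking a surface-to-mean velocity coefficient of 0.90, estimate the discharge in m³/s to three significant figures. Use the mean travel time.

10.3 m³/s

t̄ = (19.5 + 16.7 + 16.6 + 19.5) / 4 = 18.075 s
v_surface = L / t̄ = 31.5 / 18.075 = 1.743 m/s
v_mean = 0.90 × 1.743 = 1.568 m/s
Q = A × v_mean = 6.59 × 1.568 = 10.34 m³/s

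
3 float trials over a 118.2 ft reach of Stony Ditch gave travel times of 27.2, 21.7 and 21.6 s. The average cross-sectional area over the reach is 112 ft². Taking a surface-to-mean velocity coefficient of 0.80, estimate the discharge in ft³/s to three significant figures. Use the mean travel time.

t̄ = (27.2 + 21.7 + 21.6) / 3 = 23.5 s
v_surface = L / t̄ = 118.2 / 23.5 = 5.030 ft/s
v_mean = 0.80 × 5.030 = 4.024 ft/s
Q = A × v_mean = 112 × 4.024 = 450.7 ft³/s

451 ft³/s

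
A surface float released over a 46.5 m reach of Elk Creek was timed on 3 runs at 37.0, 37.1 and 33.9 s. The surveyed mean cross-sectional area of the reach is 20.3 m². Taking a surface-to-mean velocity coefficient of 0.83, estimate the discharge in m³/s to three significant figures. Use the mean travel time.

21.8 m³/s

t̄ = (37.0 + 37.1 + 33.9) / 3 = 36 s
v_surface = L / t̄ = 46.5 / 36 = 1.292 m/s
v_mean = 0.83 × 1.292 = 1.072 m/s
Q = A × v_mean = 20.3 × 1.072 = 21.76 m³/s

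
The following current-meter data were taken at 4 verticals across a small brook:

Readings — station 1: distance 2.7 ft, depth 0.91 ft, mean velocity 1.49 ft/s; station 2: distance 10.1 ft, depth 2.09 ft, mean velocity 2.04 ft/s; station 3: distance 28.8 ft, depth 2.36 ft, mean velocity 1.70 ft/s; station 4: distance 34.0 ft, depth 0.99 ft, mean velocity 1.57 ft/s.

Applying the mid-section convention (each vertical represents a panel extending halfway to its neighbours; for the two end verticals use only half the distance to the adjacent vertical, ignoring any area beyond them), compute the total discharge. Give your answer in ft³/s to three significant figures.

113 ft³/s

w_1 = (10.1 − 2.7)/2 = 3.7 ft; q_1 = 1.49 × 0.91 × 3.7 = 5.017 ft³/s
w_2 = (28.8 − 2.7)/2 = 13.05 ft; q_2 = 2.04 × 2.09 × 13.05 = 55.64 ft³/s
w_3 = (34.0 − 10.1)/2 = 11.95 ft; q_3 = 1.70 × 2.36 × 11.95 = 47.94 ft³/s
w_4 = (34.0 − 28.8)/2 = 2.6 ft; q_4 = 1.57 × 0.99 × 2.6 = 4.041 ft³/s
Q = Σ qᵢ = 112.6 ft³/s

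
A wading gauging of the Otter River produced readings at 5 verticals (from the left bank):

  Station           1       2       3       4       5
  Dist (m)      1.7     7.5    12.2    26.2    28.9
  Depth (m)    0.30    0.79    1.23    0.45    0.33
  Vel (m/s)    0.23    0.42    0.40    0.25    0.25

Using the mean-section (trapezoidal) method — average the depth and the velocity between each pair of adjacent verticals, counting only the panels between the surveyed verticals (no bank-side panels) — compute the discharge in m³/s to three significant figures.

7.06 m³/s

Panel 1-2: Δb = 5.8 m, d̄ = (0.30+0.79)/2 = 0.545, v̄ = (0.23+0.42)/2 = 0.325 → q = 5.8×0.545×0.325 = 1.027 m³/s
Panel 2-3: Δb = 4.7 m, d̄ = (0.79+1.23)/2 = 1.01, v̄ = (0.42+0.40)/2 = 0.41 → q = 4.7×1.01×0.41 = 1.946 m³/s
Panel 3-4: Δb = 14 m, d̄ = (1.23+0.45)/2 = 0.84, v̄ = (0.40+0.25)/2 = 0.325 → q = 14×0.84×0.325 = 3.822 m³/s
Panel 4-5: Δb = 2.7 m, d̄ = (0.45+0.33)/2 = 0.39, v̄ = (0.25+0.25)/2 = 0.25 → q = 2.7×0.39×0.25 = 0.2633 m³/s
Q = Σ q = 7.059 m³/s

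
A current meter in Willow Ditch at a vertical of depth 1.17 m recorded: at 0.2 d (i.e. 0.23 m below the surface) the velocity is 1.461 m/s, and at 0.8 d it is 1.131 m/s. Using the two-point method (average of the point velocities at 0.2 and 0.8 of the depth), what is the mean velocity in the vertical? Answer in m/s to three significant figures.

v̄ = (1.461 + 1.131) / 2 = 1.296 m/s

1.30 m/s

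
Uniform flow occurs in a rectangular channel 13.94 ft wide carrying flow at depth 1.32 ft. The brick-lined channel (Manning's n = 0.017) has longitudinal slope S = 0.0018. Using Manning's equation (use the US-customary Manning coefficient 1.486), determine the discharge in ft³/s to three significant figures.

A = b·y = 13.94 × 1.32 = 18.40 ft²
P = b + 2y = 13.94 + 2×1.32 = 16.58 ft
R = A/P = 18.40/16.58 = 1.110 ft
Q = (1.486/n)·A·R^(2/3)·S^(1/2) = (1.486/0.017) × 18.40 × 1.110^(2/3) × 0.0018^(1/2) = 73.15 ft³/s

73.1 ft³/s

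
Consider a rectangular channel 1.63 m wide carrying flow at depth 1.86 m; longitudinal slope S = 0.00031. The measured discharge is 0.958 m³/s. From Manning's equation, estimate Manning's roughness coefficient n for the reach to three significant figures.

0.0382

A = b·y = 1.63 × 1.86 = 3.032 m²
P = b + 2y = 1.63 + 2×1.86 = 5.350 m
R = A/P = 3.032/5.350 = 0.5667 m
n = (1/Q)·A·R^(2/3)·S^(1/2) = (1/0.958) × 3.032 × 0.6848 × 0.01761 = 0.03816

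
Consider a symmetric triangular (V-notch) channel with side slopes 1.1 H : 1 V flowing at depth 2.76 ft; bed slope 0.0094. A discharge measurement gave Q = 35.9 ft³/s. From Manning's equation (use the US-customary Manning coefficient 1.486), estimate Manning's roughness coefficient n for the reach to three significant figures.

A = z·y² = 1.1×2.76² = 8.379 ft²
P = 2y√(1+z²) = 2×2.76×√(1+1.1²) = 8.206 ft
R = A/P = 8.379/8.206 = 1.021 ft
n = (1.486/Q)·A·R^(2/3)·S^(1/2) = (1.486/35.9) × 8.379 × 1.014 × 0.09695 = 0.03410

0.0341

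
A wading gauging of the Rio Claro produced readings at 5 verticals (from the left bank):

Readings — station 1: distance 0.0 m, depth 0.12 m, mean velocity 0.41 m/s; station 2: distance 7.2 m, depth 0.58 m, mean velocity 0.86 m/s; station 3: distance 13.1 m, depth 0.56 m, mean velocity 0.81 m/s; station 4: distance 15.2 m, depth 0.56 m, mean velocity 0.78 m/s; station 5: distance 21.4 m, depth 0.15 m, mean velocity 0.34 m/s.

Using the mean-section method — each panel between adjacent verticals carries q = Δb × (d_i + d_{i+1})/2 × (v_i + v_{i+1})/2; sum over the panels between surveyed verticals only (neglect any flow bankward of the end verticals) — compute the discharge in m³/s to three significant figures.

6.58 m³/s

Panel 1-2: Δb = 7.2 m, d̄ = (0.12+0.58)/2 = 0.35, v̄ = (0.41+0.86)/2 = 0.635 → q = 7.2×0.35×0.635 = 1.600 m³/s
Panel 2-3: Δb = 5.9 m, d̄ = (0.58+0.56)/2 = 0.57, v̄ = (0.86+0.81)/2 = 0.835 → q = 5.9×0.57×0.835 = 2.808 m³/s
Panel 3-4: Δb = 2.1 m, d̄ = (0.56+0.56)/2 = 0.56, v̄ = (0.81+0.78)/2 = 0.795 → q = 2.1×0.56×0.795 = 0.9349 m³/s
Panel 4-5: Δb = 6.2 m, d̄ = (0.56+0.15)/2 = 0.355, v̄ = (0.78+0.34)/2 = 0.56 → q = 6.2×0.355×0.56 = 1.233 m³/s
Q = Σ q = 6.576 m³/s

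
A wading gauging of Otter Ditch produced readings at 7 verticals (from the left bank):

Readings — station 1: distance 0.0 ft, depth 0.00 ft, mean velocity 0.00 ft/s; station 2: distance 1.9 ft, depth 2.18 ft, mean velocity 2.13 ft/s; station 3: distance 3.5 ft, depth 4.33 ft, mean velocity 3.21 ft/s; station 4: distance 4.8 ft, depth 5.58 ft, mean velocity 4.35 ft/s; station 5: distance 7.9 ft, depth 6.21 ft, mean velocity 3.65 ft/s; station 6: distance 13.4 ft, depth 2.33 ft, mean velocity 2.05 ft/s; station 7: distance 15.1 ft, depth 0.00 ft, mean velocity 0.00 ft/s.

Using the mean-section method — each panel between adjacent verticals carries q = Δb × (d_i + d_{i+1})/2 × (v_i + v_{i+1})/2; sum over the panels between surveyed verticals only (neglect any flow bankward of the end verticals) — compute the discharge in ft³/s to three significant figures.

Panel 1-2: Δb = 1.9 ft, d̄ = (0.00+2.18)/2 = 1.09, v̄ = (0.00+2.13)/2 = 1.065 → q = 1.9×1.09×1.065 = 2.206 ft³/s
Panel 2-3: Δb = 1.6 ft, d̄ = (2.18+4.33)/2 = 3.255, v̄ = (2.13+3.21)/2 = 2.67 → q = 1.6×3.255×2.67 = 13.91 ft³/s
Panel 3-4: Δb = 1.3 ft, d̄ = (4.33+5.58)/2 = 4.955, v̄ = (3.21+4.35)/2 = 3.78 → q = 1.3×4.955×3.78 = 24.35 ft³/s
Panel 4-5: Δb = 3.1 ft, d̄ = (5.58+6.21)/2 = 5.895, v̄ = (4.35+3.65)/2 = 4 → q = 3.1×5.895×4 = 73.10 ft³/s
Panel 5-6: Δb = 5.5 ft, d̄ = (6.21+2.33)/2 = 4.27, v̄ = (3.65+2.05)/2 = 2.85 → q = 5.5×4.27×2.85 = 66.93 ft³/s
Panel 6-7: Δb = 1.7 ft, d̄ = (2.33+0.00)/2 = 1.165, v̄ = (2.05+0.00)/2 = 1.025 → q = 1.7×1.165×1.025 = 2.030 ft³/s
Q = Σ q = 182.5 ft³/s

183 ft³/s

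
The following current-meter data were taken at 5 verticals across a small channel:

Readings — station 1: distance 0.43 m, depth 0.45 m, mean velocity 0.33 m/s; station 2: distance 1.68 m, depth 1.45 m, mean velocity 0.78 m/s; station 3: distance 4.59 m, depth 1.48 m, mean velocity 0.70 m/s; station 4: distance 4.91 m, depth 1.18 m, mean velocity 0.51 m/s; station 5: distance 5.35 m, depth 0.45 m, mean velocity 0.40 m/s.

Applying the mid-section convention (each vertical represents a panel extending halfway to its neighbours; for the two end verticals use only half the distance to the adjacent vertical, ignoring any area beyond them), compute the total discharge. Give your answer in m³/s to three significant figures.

4.39 m³/s

w_1 = (1.68 − 0.43)/2 = 0.625 m; q_1 = 0.33 × 0.45 × 0.625 = 0.09281 m³/s
w_2 = (4.59 − 0.43)/2 = 2.08 m; q_2 = 0.78 × 1.45 × 2.08 = 2.352 m³/s
w_3 = (4.91 − 1.68)/2 = 1.615 m; q_3 = 0.70 × 1.48 × 1.615 = 1.673 m³/s
w_4 = (5.35 − 4.59)/2 = 0.38 m; q_4 = 0.51 × 1.18 × 0.38 = 0.2287 m³/s
w_5 = (5.35 − 4.91)/2 = 0.22 m; q_5 = 0.40 × 0.45 × 0.22 = 0.03960 m³/s
Q = Σ qᵢ = 4.387 m³/s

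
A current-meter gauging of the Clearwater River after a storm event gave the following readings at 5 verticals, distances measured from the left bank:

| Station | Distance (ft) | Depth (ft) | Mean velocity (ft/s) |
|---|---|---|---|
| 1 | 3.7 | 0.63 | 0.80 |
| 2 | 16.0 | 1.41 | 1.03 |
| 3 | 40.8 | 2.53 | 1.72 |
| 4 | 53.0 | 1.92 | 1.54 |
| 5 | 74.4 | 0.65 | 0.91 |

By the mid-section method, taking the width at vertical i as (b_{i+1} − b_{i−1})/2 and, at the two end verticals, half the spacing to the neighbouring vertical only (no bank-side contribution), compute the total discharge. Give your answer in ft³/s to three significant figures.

167 ft³/s

w_1 = (16.0 − 3.7)/2 = 6.15 ft; q_1 = 0.80 × 0.63 × 6.15 = 3.100 ft³/s
w_2 = (40.8 − 3.7)/2 = 18.55 ft; q_2 = 1.03 × 1.41 × 18.55 = 26.94 ft³/s
w_3 = (53.0 − 16.0)/2 = 18.5 ft; q_3 = 1.72 × 2.53 × 18.5 = 80.50 ft³/s
w_4 = (74.4 − 40.8)/2 = 16.8 ft; q_4 = 1.54 × 1.92 × 16.8 = 49.67 ft³/s
w_5 = (74.4 − 53.0)/2 = 10.7 ft; q_5 = 0.91 × 0.65 × 10.7 = 6.329 ft³/s
Q = Σ qᵢ = 166.5 ft³/s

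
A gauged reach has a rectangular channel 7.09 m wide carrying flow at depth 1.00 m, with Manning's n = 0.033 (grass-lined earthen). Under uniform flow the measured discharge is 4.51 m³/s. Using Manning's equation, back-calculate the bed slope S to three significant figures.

0.000614

A = b·y = 7.09 × 1.00 = 7.090 m²
P = b + 2y = 7.09 + 2×1.00 = 9.090 m
R = A/P = 7.090/9.090 = 0.7800 m
S = (Q·n / (1·A·R^(2/3)))² = (4.51×0.033 / (1×7.090×0.8473))² = 0.0006137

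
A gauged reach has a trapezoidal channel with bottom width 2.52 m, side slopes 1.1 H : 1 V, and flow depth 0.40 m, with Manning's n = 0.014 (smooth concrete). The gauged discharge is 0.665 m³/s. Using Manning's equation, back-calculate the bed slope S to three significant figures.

A = (b + z·y)·y = (2.52 + 1.1×0.40)×0.40 = 1.184 m²
P = b + 2y√(1+z²) = 2.52 + 2×0.40×√(1+1.1²) = 3.709 m
R = A/P = 1.184/3.709 = 0.3192 m
S = (Q·n / (1·A·R^(2/3)))² = (0.665×0.014 / (1×1.184×0.4671))² = 0.0002834

0.000283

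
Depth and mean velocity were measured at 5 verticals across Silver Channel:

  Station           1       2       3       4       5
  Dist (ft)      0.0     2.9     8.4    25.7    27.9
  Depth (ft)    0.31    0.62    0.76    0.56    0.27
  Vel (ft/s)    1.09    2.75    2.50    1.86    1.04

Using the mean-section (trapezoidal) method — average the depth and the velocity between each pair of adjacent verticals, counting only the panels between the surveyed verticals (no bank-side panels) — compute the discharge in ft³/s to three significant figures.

Panel 1-2: Δb = 2.9 ft, d̄ = (0.31+0.62)/2 = 0.465, v̄ = (1.09+2.75)/2 = 1.92 → q = 2.9×0.465×1.92 = 2.589 ft³/s
Panel 2-3: Δb = 5.5 ft, d̄ = (0.62+0.76)/2 = 0.69, v̄ = (2.75+2.50)/2 = 2.625 → q = 5.5×0.69×2.625 = 9.962 ft³/s
Panel 3-4: Δb = 17.3 ft, d̄ = (0.76+0.56)/2 = 0.66, v̄ = (2.50+1.86)/2 = 2.18 → q = 17.3×0.66×2.18 = 24.89 ft³/s
Panel 4-5: Δb = 2.2 ft, d̄ = (0.56+0.27)/2 = 0.415, v̄ = (1.86+1.04)/2 = 1.45 → q = 2.2×0.415×1.45 = 1.324 ft³/s
Q = Σ q = 38.77 ft³/s

38.8 ft³/s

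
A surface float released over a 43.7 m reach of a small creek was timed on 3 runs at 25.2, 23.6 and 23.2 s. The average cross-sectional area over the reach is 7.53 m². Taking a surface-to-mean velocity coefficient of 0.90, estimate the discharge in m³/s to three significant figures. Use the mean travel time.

t̄ = (25.2 + 23.6 + 23.2) / 3 = 24 s
v_surface = L / t̄ = 43.7 / 24 = 1.821 m/s
v_mean = 0.90 × 1.821 = 1.639 m/s
Q = A × v_mean = 7.53 × 1.639 = 12.34 m³/s

12.3 m³/s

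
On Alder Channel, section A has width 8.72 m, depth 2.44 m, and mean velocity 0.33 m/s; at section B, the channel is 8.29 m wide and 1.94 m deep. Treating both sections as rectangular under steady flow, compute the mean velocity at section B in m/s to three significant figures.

Q = A₁V₁ = (8.72×2.44) × 0.33 = 7.021 m³/s
A₂ = 8.29 × 1.94 = 16.08 m²
V₂ = Q/A₂ = 7.021/16.08 = 0.4366 m/s

0.437 m/s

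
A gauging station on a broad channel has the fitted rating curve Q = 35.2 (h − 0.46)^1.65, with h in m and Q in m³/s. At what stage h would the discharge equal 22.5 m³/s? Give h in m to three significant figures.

h − h₀ = (Q/C)^(1/b) = (22.5/35.2)^(1/1.65) = 0.7624 m
h = 0.46 + 0.7624 = 1.222 m

1.22 m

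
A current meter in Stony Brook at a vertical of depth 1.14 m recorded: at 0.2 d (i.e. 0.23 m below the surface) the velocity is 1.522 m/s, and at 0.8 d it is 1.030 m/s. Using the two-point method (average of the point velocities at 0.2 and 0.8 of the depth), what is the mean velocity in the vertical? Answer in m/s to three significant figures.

v̄ = (1.522 + 1.030) / 2 = 1.276 m/s

1.28 m/s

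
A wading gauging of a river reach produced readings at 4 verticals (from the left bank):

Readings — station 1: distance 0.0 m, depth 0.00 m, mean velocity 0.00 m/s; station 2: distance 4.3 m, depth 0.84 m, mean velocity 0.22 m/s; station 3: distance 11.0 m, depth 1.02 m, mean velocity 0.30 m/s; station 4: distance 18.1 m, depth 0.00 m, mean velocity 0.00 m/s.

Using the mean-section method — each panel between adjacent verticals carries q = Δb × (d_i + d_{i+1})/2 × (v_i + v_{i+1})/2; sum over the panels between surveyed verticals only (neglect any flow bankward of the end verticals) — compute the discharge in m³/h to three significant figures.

8500 m³/h

Panel 1-2: Δb = 4.3 m, d̄ = (0.00+0.84)/2 = 0.42, v̄ = (0.00+0.22)/2 = 0.11 → q = 4.3×0.42×0.11 = 0.1987 m³/s
Panel 2-3: Δb = 6.7 m, d̄ = (0.84+1.02)/2 = 0.93, v̄ = (0.22+0.30)/2 = 0.26 → q = 6.7×0.93×0.26 = 1.620 m³/s
Panel 3-4: Δb = 7.1 m, d̄ = (1.02+0.00)/2 = 0.51, v̄ = (0.30+0.00)/2 = 0.15 → q = 7.1×0.51×0.15 = 0.5432 m³/s
Q = Σ q = 2.362 m³/s
= 2.362 × 3600 = 8503 m³/h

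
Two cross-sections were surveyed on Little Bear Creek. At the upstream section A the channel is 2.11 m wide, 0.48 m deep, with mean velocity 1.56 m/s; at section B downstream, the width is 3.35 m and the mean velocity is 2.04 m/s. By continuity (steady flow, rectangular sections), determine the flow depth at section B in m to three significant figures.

0.231 m

Q = A₁V₁ = (2.11×0.48) × 1.56 = 1.580 m³/s
d₂ = Q/(b₂ V₂) = 1.580/(3.35×2.04) = 0.2312 m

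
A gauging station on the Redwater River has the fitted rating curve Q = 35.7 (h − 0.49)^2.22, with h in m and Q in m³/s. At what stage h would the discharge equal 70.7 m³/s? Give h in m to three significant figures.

1.85 m

h − h₀ = (Q/C)^(1/b) = (70.7/35.7)^(1/2.22) = 1.360 m
h = 0.49 + 1.360 = 1.850 m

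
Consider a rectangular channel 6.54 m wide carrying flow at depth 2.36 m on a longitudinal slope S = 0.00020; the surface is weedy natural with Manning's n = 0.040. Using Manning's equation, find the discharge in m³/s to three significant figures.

A = b·y = 6.54 × 2.36 = 15.43 m²
P = b + 2y = 6.54 + 2×2.36 = 11.26 m
R = A/P = 15.43/11.26 = 1.371 m
Q = (1/n)·A·R^(2/3)·S^(1/2) = (1/0.040) × 15.43 × 1.371^(2/3) × 0.00020^(1/2) = 6.734 m³/s

6.73 m³/s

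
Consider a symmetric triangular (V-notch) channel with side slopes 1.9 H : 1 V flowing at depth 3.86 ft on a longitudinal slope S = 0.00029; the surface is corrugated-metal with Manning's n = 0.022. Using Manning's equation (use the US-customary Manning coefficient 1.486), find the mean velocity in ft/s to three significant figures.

1.64 ft/s

A = z·y² = 1.9×3.86² = 28.31 ft²
P = 2y√(1+z²) = 2×3.86×√(1+1.9²) = 16.58 ft
R = A/P = 28.31/16.58 = 1.708 ft
Q = (1.486/n)·A·R^(2/3)·S^(1/2) = (1.486/0.022) × 28.31 × 1.708^(2/3) × 0.00029^(1/2) = 46.53 ft³/s
V = Q/A = 46.53/28.31 = 1.643 ft/s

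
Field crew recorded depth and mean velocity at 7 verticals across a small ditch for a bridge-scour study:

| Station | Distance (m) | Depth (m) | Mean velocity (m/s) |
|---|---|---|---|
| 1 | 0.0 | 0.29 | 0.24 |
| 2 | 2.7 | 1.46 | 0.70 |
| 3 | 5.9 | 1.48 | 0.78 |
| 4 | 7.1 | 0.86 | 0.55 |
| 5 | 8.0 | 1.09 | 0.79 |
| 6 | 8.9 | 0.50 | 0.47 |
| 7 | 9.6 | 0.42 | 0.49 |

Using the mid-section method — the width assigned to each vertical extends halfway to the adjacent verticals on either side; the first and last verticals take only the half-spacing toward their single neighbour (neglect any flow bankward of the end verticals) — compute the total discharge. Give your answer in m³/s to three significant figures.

7.18 m³/s

w_1 = (2.7 − 0.0)/2 = 1.35 m; q_1 = 0.24 × 0.29 × 1.35 = 0.09396 m³/s
w_2 = (5.9 − 0.0)/2 = 2.95 m; q_2 = 0.70 × 1.46 × 2.95 = 3.015 m³/s
w_3 = (7.1 − 2.7)/2 = 2.2 m; q_3 = 0.78 × 1.48 × 2.2 = 2.540 m³/s
w_4 = (8.0 − 5.9)/2 = 1.05 m; q_4 = 0.55 × 0.86 × 1.05 = 0.4967 m³/s
w_5 = (8.9 − 7.1)/2 = 0.9 m; q_5 = 0.79 × 1.09 × 0.9 = 0.7750 m³/s
w_6 = (9.6 − 8.0)/2 = 0.8 m; q_6 = 0.47 × 0.50 × 0.8 = 0.1880 m³/s
w_7 = (9.6 − 8.9)/2 = 0.35 m; q_7 = 0.49 × 0.42 × 0.35 = 0.07203 m³/s
Q = Σ qᵢ = 7.180 m³/s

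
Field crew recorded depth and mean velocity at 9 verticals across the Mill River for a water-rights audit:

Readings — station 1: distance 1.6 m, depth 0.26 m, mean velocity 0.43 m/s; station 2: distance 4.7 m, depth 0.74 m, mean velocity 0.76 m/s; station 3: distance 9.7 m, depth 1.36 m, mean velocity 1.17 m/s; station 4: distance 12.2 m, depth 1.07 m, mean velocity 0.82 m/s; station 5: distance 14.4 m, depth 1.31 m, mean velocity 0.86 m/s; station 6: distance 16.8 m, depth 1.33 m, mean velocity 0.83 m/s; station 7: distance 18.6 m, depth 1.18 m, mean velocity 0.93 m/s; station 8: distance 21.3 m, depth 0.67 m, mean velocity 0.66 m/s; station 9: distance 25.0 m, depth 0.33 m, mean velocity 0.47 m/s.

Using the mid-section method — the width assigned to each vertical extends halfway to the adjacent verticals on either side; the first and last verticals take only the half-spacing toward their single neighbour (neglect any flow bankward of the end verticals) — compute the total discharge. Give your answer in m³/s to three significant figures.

w_1 = (4.7 − 1.6)/2 = 1.55 m; q_1 = 0.43 × 0.26 × 1.55 = 0.1733 m³/s
w_2 = (9.7 − 1.6)/2 = 4.05 m; q_2 = 0.76 × 0.74 × 4.05 = 2.278 m³/s
w_3 = (12.2 − 4.7)/2 = 3.75 m; q_3 = 1.17 × 1.36 × 3.75 = 5.967 m³/s
w_4 = (14.4 − 9.7)/2 = 2.35 m; q_4 = 0.82 × 1.07 × 2.35 = 2.062 m³/s
w_5 = (16.8 − 12.2)/2 = 2.3 m; q_5 = 0.86 × 1.31 × 2.3 = 2.591 m³/s
w_6 = (18.6 − 14.4)/2 = 2.1 m; q_6 = 0.83 × 1.33 × 2.1 = 2.318 m³/s
w_7 = (21.3 − 16.8)/2 = 2.25 m; q_7 = 0.93 × 1.18 × 2.25 = 2.469 m³/s
w_8 = (25.0 − 18.6)/2 = 3.2 m; q_8 = 0.66 × 0.67 × 3.2 = 1.415 m³/s
w_9 = (25.0 − 21.3)/2 = 1.85 m; q_9 = 0.47 × 0.33 × 1.85 = 0.2869 m³/s
Q = Σ qᵢ = 19.56 m³/s

19.6 m³/s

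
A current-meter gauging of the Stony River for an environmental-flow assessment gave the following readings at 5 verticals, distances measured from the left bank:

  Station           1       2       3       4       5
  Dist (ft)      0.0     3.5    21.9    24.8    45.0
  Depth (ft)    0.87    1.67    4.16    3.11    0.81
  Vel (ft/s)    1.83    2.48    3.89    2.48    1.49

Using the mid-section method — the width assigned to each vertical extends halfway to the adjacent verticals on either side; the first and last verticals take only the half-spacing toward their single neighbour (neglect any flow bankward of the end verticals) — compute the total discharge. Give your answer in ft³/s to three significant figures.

322 ft³/s

w_1 = (3.5 − 0.0)/2 = 1.75 ft; q_1 = 1.83 × 0.87 × 1.75 = 2.786 ft³/s
w_2 = (21.9 − 0.0)/2 = 10.95 ft; q_2 = 2.48 × 1.67 × 10.95 = 45.35 ft³/s
w_3 = (24.8 − 3.5)/2 = 10.65 ft; q_3 = 3.89 × 4.16 × 10.65 = 172.3 ft³/s
w_4 = (45.0 − 21.9)/2 = 11.55 ft; q_4 = 2.48 × 3.11 × 11.55 = 89.08 ft³/s
w_5 = (45.0 − 24.8)/2 = 10.1 ft; q_5 = 1.49 × 0.81 × 10.1 = 12.19 ft³/s
Q = Σ qᵢ = 321.8 ft³/s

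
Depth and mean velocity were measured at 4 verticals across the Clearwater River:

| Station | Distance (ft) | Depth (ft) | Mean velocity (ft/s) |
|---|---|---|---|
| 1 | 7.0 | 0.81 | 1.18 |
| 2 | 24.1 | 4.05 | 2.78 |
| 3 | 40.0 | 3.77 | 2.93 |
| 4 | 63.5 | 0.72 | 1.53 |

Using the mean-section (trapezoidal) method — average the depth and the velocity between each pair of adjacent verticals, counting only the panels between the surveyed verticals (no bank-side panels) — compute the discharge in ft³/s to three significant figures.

377 ft³/s

Panel 1-2: Δb = 17.1 ft, d̄ = (0.81+4.05)/2 = 2.43, v̄ = (1.18+2.78)/2 = 1.98 → q = 17.1×2.43×1.98 = 82.27 ft³/s
Panel 2-3: Δb = 15.9 ft, d̄ = (4.05+3.77)/2 = 3.91, v̄ = (2.78+2.93)/2 = 2.855 → q = 15.9×3.91×2.855 = 177.5 ft³/s
Panel 3-4: Δb = 23.5 ft, d̄ = (3.77+0.72)/2 = 2.245, v̄ = (2.93+1.53)/2 = 2.23 → q = 23.5×2.245×2.23 = 117.6 ft³/s
Q = Σ q = 377.4 ft³/s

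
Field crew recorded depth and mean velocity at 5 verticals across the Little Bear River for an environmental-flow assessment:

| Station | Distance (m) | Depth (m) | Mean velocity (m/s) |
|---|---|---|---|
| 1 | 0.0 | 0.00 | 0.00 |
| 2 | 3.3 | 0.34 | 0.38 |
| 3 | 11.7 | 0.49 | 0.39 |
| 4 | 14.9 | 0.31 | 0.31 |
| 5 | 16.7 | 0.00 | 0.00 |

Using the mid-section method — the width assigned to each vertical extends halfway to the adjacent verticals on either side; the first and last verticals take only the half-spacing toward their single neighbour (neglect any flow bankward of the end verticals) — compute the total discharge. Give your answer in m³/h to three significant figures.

7580 m³/h

w_2 = (11.7 − 0.0)/2 = 5.85 m; q_2 = 0.38 × 0.34 × 5.85 = 0.7558 m³/s
w_3 = (14.9 − 3.3)/2 = 5.8 m; q_3 = 0.39 × 0.49 × 5.8 = 1.108 m³/s
w_4 = (16.7 − 11.7)/2 = 2.5 m; q_4 = 0.31 × 0.31 × 2.5 = 0.2403 m³/s
Stations 1, 5 contribute zero (depth or velocity is 0).
Q = Σ qᵢ = 2.104 m³/s
= 2.104 × 3600 = 7576 m³/h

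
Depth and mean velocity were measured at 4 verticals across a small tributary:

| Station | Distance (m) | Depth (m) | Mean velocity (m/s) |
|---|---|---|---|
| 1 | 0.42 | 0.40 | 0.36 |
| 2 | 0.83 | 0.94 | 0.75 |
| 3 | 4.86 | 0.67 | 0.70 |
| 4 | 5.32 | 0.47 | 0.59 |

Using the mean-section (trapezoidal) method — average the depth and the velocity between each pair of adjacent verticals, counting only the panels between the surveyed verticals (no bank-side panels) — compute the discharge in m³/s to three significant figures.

Panel 1-2: Δb = 0.41 m, d̄ = (0.40+0.94)/2 = 0.67, v̄ = (0.36+0.75)/2 = 0.555 → q = 0.41×0.67×0.555 = 0.1525 m³/s
Panel 2-3: Δb = 4.03 m, d̄ = (0.94+0.67)/2 = 0.805, v̄ = (0.75+0.70)/2 = 0.725 → q = 4.03×0.805×0.725 = 2.352 m³/s
Panel 3-4: Δb = 0.46 m, d̄ = (0.67+0.47)/2 = 0.57, v̄ = (0.70+0.59)/2 = 0.645 → q = 0.46×0.57×0.645 = 0.1691 m³/s
Q = Σ q = 2.674 m³/s

2.67 m³/s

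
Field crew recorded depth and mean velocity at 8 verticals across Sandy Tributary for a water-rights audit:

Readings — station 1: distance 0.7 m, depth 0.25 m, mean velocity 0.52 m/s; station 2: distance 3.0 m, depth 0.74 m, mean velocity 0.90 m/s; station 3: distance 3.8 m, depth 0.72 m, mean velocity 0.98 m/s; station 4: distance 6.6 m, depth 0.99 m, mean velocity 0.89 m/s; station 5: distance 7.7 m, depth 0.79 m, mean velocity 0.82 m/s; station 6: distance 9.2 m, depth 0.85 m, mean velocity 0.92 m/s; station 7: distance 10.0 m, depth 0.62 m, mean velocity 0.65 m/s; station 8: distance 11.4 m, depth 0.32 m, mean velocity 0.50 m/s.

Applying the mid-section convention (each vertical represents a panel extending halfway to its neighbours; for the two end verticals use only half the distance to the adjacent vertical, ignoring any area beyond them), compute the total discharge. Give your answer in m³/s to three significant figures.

6.47 m³/s

w_1 = (3.0 − 0.7)/2 = 1.15 m; q_1 = 0.52 × 0.25 × 1.15 = 0.1495 m³/s
w_2 = (3.8 − 0.7)/2 = 1.55 m; q_2 = 0.90 × 0.74 × 1.55 = 1.032 m³/s
w_3 = (6.6 − 3.0)/2 = 1.8 m; q_3 = 0.98 × 0.72 × 1.8 = 1.270 m³/s
w_4 = (7.7 − 3.8)/2 = 1.95 m; q_4 = 0.89 × 0.99 × 1.95 = 1.718 m³/s
w_5 = (9.2 − 6.6)/2 = 1.3 m; q_5 = 0.82 × 0.79 × 1.3 = 0.8421 m³/s
w_6 = (10.0 − 7.7)/2 = 1.15 m; q_6 = 0.92 × 0.85 × 1.15 = 0.8993 m³/s
w_7 = (11.4 − 9.2)/2 = 1.1 m; q_7 = 0.65 × 0.62 × 1.1 = 0.4433 m³/s
w_8 = (11.4 − 10.0)/2 = 0.7 m; q_8 = 0.50 × 0.32 × 0.7 = 0.1120 m³/s
Q = Σ qᵢ = 6.467 m³/s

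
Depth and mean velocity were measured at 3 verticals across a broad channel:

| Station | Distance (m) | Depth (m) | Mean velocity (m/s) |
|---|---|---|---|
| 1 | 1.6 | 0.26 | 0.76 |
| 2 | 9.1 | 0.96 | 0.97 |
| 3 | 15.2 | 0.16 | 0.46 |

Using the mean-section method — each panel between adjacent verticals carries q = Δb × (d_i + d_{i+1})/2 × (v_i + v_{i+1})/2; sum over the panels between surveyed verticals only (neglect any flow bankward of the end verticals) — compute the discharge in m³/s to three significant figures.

Panel 1-2: Δb = 7.5 m, d̄ = (0.26+0.96)/2 = 0.61, v̄ = (0.76+0.97)/2 = 0.865 → q = 7.5×0.61×0.865 = 3.957 m³/s
Panel 2-3: Δb = 6.1 m, d̄ = (0.96+0.16)/2 = 0.56, v̄ = (0.97+0.46)/2 = 0.715 → q = 6.1×0.56×0.715 = 2.442 m³/s
Q = Σ q = 6.400 m³/s

6.40 m³/s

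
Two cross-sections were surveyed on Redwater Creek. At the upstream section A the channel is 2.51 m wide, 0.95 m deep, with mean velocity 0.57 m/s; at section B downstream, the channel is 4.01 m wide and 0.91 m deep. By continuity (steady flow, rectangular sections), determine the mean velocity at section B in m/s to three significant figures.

0.372 m/s

Q = A₁V₁ = (2.51×0.95) × 0.57 = 1.359 m³/s
A₂ = 4.01 × 0.91 = 3.649 m²
V₂ = Q/A₂ = 1.359/3.649 = 0.3725 m/s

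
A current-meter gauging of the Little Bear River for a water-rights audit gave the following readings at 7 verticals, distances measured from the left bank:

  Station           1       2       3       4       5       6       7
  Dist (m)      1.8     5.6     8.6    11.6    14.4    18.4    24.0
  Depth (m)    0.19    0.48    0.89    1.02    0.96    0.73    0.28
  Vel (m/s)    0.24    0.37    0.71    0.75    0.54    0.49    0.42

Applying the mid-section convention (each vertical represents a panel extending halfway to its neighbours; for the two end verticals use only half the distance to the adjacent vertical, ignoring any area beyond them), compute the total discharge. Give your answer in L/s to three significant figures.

w_1 = (5.6 − 1.8)/2 = 1.9 m; q_1 = 0.24 × 0.19 × 1.9 = 0.08664 m³/s
w_2 = (8.6 − 1.8)/2 = 3.4 m; q_2 = 0.37 × 0.48 × 3.4 = 0.6038 m³/s
w_3 = (11.6 − 5.6)/2 = 3 m; q_3 = 0.71 × 0.89 × 3 = 1.896 m³/s
w_4 = (14.4 − 8.6)/2 = 2.9 m; q_4 = 0.75 × 1.02 × 2.9 = 2.219 m³/s
w_5 = (18.4 − 11.6)/2 = 3.4 m; q_5 = 0.54 × 0.96 × 3.4 = 1.763 m³/s
w_6 = (24.0 − 14.4)/2 = 4.8 m; q_6 = 0.49 × 0.73 × 4.8 = 1.717 m³/s
w_7 = (24.0 − 18.4)/2 = 2.8 m; q_7 = 0.42 × 0.28 × 2.8 = 0.3293 m³/s
Q = Σ qᵢ = 8.613 m³/s
= 8.613 × 1000 = 8613 L/s

8610 L/s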